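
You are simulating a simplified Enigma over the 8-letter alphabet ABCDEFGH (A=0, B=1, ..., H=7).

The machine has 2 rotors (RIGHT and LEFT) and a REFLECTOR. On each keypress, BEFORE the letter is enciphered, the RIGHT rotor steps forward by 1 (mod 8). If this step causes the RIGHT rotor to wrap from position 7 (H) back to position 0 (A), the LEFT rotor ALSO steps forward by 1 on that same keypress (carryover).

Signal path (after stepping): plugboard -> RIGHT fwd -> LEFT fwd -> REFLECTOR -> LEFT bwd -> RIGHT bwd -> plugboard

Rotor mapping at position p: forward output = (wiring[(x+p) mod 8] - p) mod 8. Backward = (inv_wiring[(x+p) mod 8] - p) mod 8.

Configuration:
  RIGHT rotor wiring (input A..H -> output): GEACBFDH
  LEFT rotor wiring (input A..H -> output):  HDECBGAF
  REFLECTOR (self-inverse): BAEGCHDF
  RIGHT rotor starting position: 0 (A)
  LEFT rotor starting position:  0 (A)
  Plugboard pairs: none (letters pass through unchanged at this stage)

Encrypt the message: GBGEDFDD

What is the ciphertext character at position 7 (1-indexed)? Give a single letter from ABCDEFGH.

Char 1 ('G'): step: R->1, L=0; G->plug->G->R->G->L->A->refl->B->L'->E->R'->E->plug->E
Char 2 ('B'): step: R->2, L=0; B->plug->B->R->A->L->H->refl->F->L'->H->R'->C->plug->C
Char 3 ('G'): step: R->3, L=0; G->plug->G->R->B->L->D->refl->G->L'->F->R'->H->plug->H
Char 4 ('E'): step: R->4, L=0; E->plug->E->R->C->L->E->refl->C->L'->D->R'->D->plug->D
Char 5 ('D'): step: R->5, L=0; D->plug->D->R->B->L->D->refl->G->L'->F->R'->G->plug->G
Char 6 ('F'): step: R->6, L=0; F->plug->F->R->E->L->B->refl->A->L'->G->R'->D->plug->D
Char 7 ('D'): step: R->7, L=0; D->plug->D->R->B->L->D->refl->G->L'->F->R'->C->plug->C

C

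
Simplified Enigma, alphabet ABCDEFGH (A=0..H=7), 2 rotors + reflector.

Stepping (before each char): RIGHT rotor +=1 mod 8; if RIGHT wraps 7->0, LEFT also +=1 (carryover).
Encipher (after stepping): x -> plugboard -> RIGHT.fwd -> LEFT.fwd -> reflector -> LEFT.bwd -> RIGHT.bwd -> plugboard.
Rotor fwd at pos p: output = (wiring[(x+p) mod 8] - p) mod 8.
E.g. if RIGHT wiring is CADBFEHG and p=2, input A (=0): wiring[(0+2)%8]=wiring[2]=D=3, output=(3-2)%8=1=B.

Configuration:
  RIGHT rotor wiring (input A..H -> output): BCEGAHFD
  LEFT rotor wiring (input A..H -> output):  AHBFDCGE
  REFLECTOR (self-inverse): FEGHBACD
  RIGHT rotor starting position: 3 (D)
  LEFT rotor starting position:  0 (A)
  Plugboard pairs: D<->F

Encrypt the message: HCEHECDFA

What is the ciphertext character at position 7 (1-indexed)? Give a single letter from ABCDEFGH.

Char 1 ('H'): step: R->4, L=0; H->plug->H->R->C->L->B->refl->E->L'->H->R'->D->plug->F
Char 2 ('C'): step: R->5, L=0; C->plug->C->R->G->L->G->refl->C->L'->F->R'->E->plug->E
Char 3 ('E'): step: R->6, L=0; E->plug->E->R->G->L->G->refl->C->L'->F->R'->B->plug->B
Char 4 ('H'): step: R->7, L=0; H->plug->H->R->G->L->G->refl->C->L'->F->R'->D->plug->F
Char 5 ('E'): step: R->0, L->1 (L advanced); E->plug->E->R->A->L->G->refl->C->L'->D->R'->H->plug->H
Char 6 ('C'): step: R->1, L=1; C->plug->C->R->F->L->F->refl->A->L'->B->R'->A->plug->A
Char 7 ('D'): step: R->2, L=1; D->plug->F->R->B->L->A->refl->F->L'->F->R'->D->plug->F

F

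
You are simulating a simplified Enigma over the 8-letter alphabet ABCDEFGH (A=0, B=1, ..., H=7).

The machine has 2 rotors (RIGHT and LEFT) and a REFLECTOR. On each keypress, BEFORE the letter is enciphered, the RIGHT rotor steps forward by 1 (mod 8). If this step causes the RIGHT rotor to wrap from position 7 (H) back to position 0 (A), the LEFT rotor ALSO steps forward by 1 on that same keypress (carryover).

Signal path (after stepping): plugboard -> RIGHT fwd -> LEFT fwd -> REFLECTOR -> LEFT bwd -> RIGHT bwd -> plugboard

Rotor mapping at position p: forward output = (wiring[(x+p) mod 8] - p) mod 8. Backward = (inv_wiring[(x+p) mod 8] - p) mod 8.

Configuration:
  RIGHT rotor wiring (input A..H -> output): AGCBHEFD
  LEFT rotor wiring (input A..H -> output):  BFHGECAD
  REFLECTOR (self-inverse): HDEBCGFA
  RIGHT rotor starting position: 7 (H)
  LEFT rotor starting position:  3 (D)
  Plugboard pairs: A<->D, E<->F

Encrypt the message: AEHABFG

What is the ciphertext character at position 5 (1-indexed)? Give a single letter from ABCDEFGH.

Char 1 ('A'): step: R->0, L->4 (L advanced); A->plug->D->R->B->L->G->refl->F->L'->E->R'->F->plug->E
Char 2 ('E'): step: R->1, L=4; E->plug->F->R->E->L->F->refl->G->L'->B->R'->B->plug->B
Char 3 ('H'): step: R->2, L=4; H->plug->H->R->E->L->F->refl->G->L'->B->R'->F->plug->E
Char 4 ('A'): step: R->3, L=4; A->plug->D->R->C->L->E->refl->C->L'->H->R'->H->plug->H
Char 5 ('B'): step: R->4, L=4; B->plug->B->R->A->L->A->refl->H->L'->D->R'->A->plug->D

D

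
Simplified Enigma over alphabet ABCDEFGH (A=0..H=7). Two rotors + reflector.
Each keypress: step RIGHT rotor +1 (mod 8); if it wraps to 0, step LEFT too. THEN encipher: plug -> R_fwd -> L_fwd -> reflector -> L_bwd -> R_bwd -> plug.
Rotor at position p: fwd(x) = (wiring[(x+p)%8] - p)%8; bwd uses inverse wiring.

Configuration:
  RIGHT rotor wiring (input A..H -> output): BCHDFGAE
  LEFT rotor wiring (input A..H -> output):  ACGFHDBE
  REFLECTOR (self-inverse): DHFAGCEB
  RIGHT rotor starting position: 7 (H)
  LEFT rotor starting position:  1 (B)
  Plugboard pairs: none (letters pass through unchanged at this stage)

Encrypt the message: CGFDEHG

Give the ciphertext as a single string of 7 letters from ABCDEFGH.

Answer: ADABBGE

Derivation:
Char 1 ('C'): step: R->0, L->2 (L advanced); C->plug->C->R->H->L->A->refl->D->L'->B->R'->A->plug->A
Char 2 ('G'): step: R->1, L=2; G->plug->G->R->D->L->B->refl->H->L'->E->R'->D->plug->D
Char 3 ('F'): step: R->2, L=2; F->plug->F->R->C->L->F->refl->C->L'->F->R'->A->plug->A
Char 4 ('D'): step: R->3, L=2; D->plug->D->R->F->L->C->refl->F->L'->C->R'->B->plug->B
Char 5 ('E'): step: R->4, L=2; E->plug->E->R->F->L->C->refl->F->L'->C->R'->B->plug->B
Char 6 ('H'): step: R->5, L=2; H->plug->H->R->A->L->E->refl->G->L'->G->R'->G->plug->G
Char 7 ('G'): step: R->6, L=2; G->plug->G->R->H->L->A->refl->D->L'->B->R'->E->plug->E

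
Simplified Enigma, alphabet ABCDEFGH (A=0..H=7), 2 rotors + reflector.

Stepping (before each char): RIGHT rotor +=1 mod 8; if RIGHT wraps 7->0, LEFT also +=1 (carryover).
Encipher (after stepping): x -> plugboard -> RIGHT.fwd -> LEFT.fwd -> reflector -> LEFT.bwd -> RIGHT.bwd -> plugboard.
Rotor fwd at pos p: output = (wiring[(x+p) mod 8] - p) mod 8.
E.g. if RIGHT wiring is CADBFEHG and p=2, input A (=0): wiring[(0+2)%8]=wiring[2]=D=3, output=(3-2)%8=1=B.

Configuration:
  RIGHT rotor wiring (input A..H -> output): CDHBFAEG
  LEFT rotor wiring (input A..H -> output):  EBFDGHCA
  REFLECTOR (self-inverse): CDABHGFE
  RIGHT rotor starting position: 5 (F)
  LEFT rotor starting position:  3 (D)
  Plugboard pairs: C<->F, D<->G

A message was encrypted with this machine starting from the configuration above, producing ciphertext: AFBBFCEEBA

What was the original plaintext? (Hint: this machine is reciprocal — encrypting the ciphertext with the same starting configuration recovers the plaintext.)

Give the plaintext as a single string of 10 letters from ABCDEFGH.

Char 1 ('A'): step: R->6, L=3; A->plug->A->R->G->L->G->refl->F->L'->E->R'->C->plug->F
Char 2 ('F'): step: R->7, L=3; F->plug->C->R->E->L->F->refl->G->L'->G->R'->F->plug->C
Char 3 ('B'): step: R->0, L->4 (L advanced); B->plug->B->R->D->L->E->refl->H->L'->H->R'->C->plug->F
Char 4 ('B'): step: R->1, L=4; B->plug->B->R->G->L->B->refl->D->L'->B->R'->H->plug->H
Char 5 ('F'): step: R->2, L=4; F->plug->C->R->D->L->E->refl->H->L'->H->R'->B->plug->B
Char 6 ('C'): step: R->3, L=4; C->plug->F->R->H->L->H->refl->E->L'->D->R'->E->plug->E
Char 7 ('E'): step: R->4, L=4; E->plug->E->R->G->L->B->refl->D->L'->B->R'->A->plug->A
Char 8 ('E'): step: R->5, L=4; E->plug->E->R->G->L->B->refl->D->L'->B->R'->C->plug->F
Char 9 ('B'): step: R->6, L=4; B->plug->B->R->A->L->C->refl->A->L'->E->R'->C->plug->F
Char 10 ('A'): step: R->7, L=4; A->plug->A->R->H->L->H->refl->E->L'->D->R'->B->plug->B

Answer: FCFHBEAFFB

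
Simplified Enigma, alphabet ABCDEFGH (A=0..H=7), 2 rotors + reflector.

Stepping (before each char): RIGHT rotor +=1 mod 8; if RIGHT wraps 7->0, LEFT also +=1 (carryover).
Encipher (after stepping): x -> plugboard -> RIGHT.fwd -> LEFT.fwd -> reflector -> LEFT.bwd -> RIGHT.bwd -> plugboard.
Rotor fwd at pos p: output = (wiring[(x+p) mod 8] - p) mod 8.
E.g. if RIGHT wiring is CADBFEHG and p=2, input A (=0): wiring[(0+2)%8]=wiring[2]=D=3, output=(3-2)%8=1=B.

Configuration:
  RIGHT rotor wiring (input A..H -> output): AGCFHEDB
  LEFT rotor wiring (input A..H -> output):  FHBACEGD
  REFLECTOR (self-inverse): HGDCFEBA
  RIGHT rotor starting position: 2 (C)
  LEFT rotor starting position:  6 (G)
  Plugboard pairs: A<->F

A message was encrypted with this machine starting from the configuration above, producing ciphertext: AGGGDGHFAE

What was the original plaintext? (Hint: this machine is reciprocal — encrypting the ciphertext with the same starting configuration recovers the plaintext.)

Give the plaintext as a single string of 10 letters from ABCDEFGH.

Answer: BHHHCDAGGH

Derivation:
Char 1 ('A'): step: R->3, L=6; A->plug->F->R->F->L->C->refl->D->L'->E->R'->B->plug->B
Char 2 ('G'): step: R->4, L=6; G->plug->G->R->G->L->E->refl->F->L'->B->R'->H->plug->H
Char 3 ('G'): step: R->5, L=6; G->plug->G->R->A->L->A->refl->H->L'->C->R'->H->plug->H
Char 4 ('G'): step: R->6, L=6; G->plug->G->R->B->L->F->refl->E->L'->G->R'->H->plug->H
Char 5 ('D'): step: R->7, L=6; D->plug->D->R->D->L->B->refl->G->L'->H->R'->C->plug->C
Char 6 ('G'): step: R->0, L->7 (L advanced); G->plug->G->R->D->L->C->refl->D->L'->F->R'->D->plug->D
Char 7 ('H'): step: R->1, L=7; H->plug->H->R->H->L->H->refl->A->L'->C->R'->F->plug->A
Char 8 ('F'): step: R->2, L=7; F->plug->A->R->A->L->E->refl->F->L'->G->R'->G->plug->G
Char 9 ('A'): step: R->3, L=7; A->plug->F->R->F->L->D->refl->C->L'->D->R'->G->plug->G
Char 10 ('E'): step: R->4, L=7; E->plug->E->R->E->L->B->refl->G->L'->B->R'->H->plug->H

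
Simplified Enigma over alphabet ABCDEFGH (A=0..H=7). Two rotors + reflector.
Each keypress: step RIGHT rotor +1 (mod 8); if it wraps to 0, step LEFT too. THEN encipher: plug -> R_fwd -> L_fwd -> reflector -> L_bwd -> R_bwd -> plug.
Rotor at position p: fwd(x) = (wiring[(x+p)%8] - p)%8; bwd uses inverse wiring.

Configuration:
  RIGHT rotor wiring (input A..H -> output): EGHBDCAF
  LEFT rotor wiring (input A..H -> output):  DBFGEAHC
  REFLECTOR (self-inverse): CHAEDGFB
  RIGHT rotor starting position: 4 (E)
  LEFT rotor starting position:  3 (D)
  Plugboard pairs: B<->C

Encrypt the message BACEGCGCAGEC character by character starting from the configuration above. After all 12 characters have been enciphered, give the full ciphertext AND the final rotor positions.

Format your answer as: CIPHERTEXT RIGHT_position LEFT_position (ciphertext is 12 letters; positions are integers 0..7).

Answer: CBBHCDDBCFHB 0 5

Derivation:
Char 1 ('B'): step: R->5, L=3; B->plug->C->R->A->L->D->refl->E->L'->D->R'->B->plug->C
Char 2 ('A'): step: R->6, L=3; A->plug->A->R->C->L->F->refl->G->L'->G->R'->C->plug->B
Char 3 ('C'): step: R->7, L=3; C->plug->B->R->F->L->A->refl->C->L'->H->R'->C->plug->B
Char 4 ('E'): step: R->0, L->4 (L advanced); E->plug->E->R->D->L->G->refl->F->L'->F->R'->H->plug->H
Char 5 ('G'): step: R->1, L=4; G->plug->G->R->E->L->H->refl->B->L'->G->R'->B->plug->C
Char 6 ('C'): step: R->2, L=4; C->plug->B->R->H->L->C->refl->A->L'->A->R'->D->plug->D
Char 7 ('G'): step: R->3, L=4; G->plug->G->R->D->L->G->refl->F->L'->F->R'->D->plug->D
Char 8 ('C'): step: R->4, L=4; C->plug->B->R->G->L->B->refl->H->L'->E->R'->C->plug->B
Char 9 ('A'): step: R->5, L=4; A->plug->A->R->F->L->F->refl->G->L'->D->R'->B->plug->C
Char 10 ('G'): step: R->6, L=4; G->plug->G->R->F->L->F->refl->G->L'->D->R'->F->plug->F
Char 11 ('E'): step: R->7, L=4; E->plug->E->R->C->L->D->refl->E->L'->B->R'->H->plug->H
Char 12 ('C'): step: R->0, L->5 (L advanced); C->plug->B->R->G->L->B->refl->H->L'->H->R'->C->plug->B
Final: ciphertext=CBBHCDDBCFHB, RIGHT=0, LEFT=5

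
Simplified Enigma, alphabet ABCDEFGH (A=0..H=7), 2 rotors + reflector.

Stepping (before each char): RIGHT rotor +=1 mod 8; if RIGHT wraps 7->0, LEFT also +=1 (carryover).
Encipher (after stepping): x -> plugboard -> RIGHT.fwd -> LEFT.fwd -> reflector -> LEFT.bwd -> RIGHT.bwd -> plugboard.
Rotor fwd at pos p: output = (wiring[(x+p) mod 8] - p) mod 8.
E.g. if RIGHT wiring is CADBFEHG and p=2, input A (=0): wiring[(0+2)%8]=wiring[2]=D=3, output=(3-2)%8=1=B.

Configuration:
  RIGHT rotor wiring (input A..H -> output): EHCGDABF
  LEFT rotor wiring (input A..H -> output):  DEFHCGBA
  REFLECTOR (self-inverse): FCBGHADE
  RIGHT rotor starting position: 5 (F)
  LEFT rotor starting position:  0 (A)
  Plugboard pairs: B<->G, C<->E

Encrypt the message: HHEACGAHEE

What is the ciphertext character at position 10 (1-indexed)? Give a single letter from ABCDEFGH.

Char 1 ('H'): step: R->6, L=0; H->plug->H->R->C->L->F->refl->A->L'->H->R'->B->plug->G
Char 2 ('H'): step: R->7, L=0; H->plug->H->R->C->L->F->refl->A->L'->H->R'->E->plug->C
Char 3 ('E'): step: R->0, L->1 (L advanced); E->plug->C->R->C->L->G->refl->D->L'->A->R'->F->plug->F
Char 4 ('A'): step: R->1, L=1; A->plug->A->R->G->L->H->refl->E->L'->B->R'->B->plug->G
Char 5 ('C'): step: R->2, L=1; C->plug->E->R->H->L->C->refl->B->L'->D->R'->F->plug->F
Char 6 ('G'): step: R->3, L=1; G->plug->B->R->A->L->D->refl->G->L'->C->R'->E->plug->C
Char 7 ('A'): step: R->4, L=1; A->plug->A->R->H->L->C->refl->B->L'->D->R'->F->plug->F
Char 8 ('H'): step: R->5, L=1; H->plug->H->R->G->L->H->refl->E->L'->B->R'->G->plug->B
Char 9 ('E'): step: R->6, L=1; E->plug->C->R->G->L->H->refl->E->L'->B->R'->D->plug->D
Char 10 ('E'): step: R->7, L=1; E->plug->C->R->A->L->D->refl->G->L'->C->R'->H->plug->H

H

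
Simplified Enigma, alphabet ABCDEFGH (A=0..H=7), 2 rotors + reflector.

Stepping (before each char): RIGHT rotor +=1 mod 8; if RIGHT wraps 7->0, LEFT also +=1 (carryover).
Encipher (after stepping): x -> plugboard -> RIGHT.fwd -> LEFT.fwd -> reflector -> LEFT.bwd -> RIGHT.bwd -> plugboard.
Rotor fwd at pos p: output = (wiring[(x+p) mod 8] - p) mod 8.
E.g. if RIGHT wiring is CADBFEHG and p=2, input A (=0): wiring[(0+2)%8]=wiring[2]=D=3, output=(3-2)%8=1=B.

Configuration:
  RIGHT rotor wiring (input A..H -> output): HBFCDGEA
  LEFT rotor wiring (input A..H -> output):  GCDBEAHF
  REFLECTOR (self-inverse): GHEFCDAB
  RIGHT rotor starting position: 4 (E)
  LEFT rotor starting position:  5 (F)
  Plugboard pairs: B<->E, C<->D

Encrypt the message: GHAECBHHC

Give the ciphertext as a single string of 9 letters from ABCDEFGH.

Char 1 ('G'): step: R->5, L=5; G->plug->G->R->F->L->G->refl->A->L'->C->R'->D->plug->C
Char 2 ('H'): step: R->6, L=5; H->plug->H->R->A->L->D->refl->F->L'->E->R'->F->plug->F
Char 3 ('A'): step: R->7, L=5; A->plug->A->R->B->L->C->refl->E->L'->G->R'->D->plug->C
Char 4 ('E'): step: R->0, L->6 (L advanced); E->plug->B->R->B->L->H->refl->B->L'->A->R'->H->plug->H
Char 5 ('C'): step: R->1, L=6; C->plug->D->R->C->L->A->refl->G->L'->G->R'->H->plug->H
Char 6 ('B'): step: R->2, L=6; B->plug->E->R->C->L->A->refl->G->L'->G->R'->F->plug->F
Char 7 ('H'): step: R->3, L=6; H->plug->H->R->C->L->A->refl->G->L'->G->R'->G->plug->G
Char 8 ('H'): step: R->4, L=6; H->plug->H->R->G->L->G->refl->A->L'->C->R'->B->plug->E
Char 9 ('C'): step: R->5, L=6; C->plug->D->R->C->L->A->refl->G->L'->G->R'->H->plug->H

Answer: CFCHHFGEH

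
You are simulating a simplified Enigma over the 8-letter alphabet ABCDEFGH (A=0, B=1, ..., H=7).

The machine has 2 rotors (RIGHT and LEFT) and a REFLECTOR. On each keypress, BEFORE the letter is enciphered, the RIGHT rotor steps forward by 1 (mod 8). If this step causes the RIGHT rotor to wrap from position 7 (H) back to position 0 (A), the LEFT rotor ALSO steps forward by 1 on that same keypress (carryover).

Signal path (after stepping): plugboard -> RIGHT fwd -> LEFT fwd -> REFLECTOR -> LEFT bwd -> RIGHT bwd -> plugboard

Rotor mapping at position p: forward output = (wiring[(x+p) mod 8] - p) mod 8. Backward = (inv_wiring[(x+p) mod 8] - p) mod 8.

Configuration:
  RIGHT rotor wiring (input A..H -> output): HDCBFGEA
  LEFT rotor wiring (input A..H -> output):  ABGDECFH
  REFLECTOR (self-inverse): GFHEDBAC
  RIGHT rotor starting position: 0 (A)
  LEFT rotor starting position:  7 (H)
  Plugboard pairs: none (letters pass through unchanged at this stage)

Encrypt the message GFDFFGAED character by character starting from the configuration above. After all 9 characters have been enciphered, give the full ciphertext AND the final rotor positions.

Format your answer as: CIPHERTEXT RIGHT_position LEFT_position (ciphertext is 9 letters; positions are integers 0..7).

Answer: CDECAHHAF 1 0

Derivation:
Char 1 ('G'): step: R->1, L=7; G->plug->G->R->H->L->G->refl->A->L'->A->R'->C->plug->C
Char 2 ('F'): step: R->2, L=7; F->plug->F->R->G->L->D->refl->E->L'->E->R'->D->plug->D
Char 3 ('D'): step: R->3, L=7; D->plug->D->R->B->L->B->refl->F->L'->F->R'->E->plug->E
Char 4 ('F'): step: R->4, L=7; F->plug->F->R->H->L->G->refl->A->L'->A->R'->C->plug->C
Char 5 ('F'): step: R->5, L=7; F->plug->F->R->F->L->F->refl->B->L'->B->R'->A->plug->A
Char 6 ('G'): step: R->6, L=7; G->plug->G->R->H->L->G->refl->A->L'->A->R'->H->plug->H
Char 7 ('A'): step: R->7, L=7; A->plug->A->R->B->L->B->refl->F->L'->F->R'->H->plug->H
Char 8 ('E'): step: R->0, L->0 (L advanced); E->plug->E->R->F->L->C->refl->H->L'->H->R'->A->plug->A
Char 9 ('D'): step: R->1, L=0; D->plug->D->R->E->L->E->refl->D->L'->D->R'->F->plug->F
Final: ciphertext=CDECAHHAF, RIGHT=1, LEFT=0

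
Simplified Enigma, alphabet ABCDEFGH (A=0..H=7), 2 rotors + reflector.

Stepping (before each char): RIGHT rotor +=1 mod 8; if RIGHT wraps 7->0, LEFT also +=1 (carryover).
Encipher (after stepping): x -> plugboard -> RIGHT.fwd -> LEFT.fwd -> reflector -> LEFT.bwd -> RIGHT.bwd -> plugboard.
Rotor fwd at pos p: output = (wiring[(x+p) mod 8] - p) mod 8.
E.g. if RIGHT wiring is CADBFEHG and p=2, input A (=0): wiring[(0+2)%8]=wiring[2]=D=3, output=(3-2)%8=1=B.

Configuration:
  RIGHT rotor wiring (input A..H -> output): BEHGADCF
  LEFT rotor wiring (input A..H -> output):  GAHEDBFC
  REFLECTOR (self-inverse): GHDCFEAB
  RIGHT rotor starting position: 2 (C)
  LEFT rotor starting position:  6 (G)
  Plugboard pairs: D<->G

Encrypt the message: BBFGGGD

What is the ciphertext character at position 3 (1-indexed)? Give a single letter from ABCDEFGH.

Char 1 ('B'): step: R->3, L=6; B->plug->B->R->F->L->G->refl->A->L'->C->R'->E->plug->E
Char 2 ('B'): step: R->4, L=6; B->plug->B->R->H->L->D->refl->C->L'->D->R'->G->plug->D
Char 3 ('F'): step: R->5, L=6; F->plug->F->R->C->L->A->refl->G->L'->F->R'->B->plug->B

B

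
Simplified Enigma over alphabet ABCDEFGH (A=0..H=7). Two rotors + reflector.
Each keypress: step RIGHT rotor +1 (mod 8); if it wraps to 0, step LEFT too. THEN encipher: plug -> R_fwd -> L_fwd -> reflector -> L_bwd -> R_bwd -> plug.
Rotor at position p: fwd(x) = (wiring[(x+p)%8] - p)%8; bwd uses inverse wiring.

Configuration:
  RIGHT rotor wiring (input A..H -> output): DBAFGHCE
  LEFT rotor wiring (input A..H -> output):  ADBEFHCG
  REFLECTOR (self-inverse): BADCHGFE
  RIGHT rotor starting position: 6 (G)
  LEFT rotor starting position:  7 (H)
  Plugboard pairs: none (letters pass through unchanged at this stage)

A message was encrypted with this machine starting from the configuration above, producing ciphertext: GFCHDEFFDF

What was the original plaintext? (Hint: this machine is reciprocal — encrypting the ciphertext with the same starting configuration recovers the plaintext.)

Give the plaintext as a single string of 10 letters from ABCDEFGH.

Answer: CHBCCGBAEA

Derivation:
Char 1 ('G'): step: R->7, L=7; G->plug->G->R->A->L->H->refl->E->L'->C->R'->C->plug->C
Char 2 ('F'): step: R->0, L->0 (L advanced); F->plug->F->R->H->L->G->refl->F->L'->E->R'->H->plug->H
Char 3 ('C'): step: R->1, L=0; C->plug->C->R->E->L->F->refl->G->L'->H->R'->B->plug->B
Char 4 ('H'): step: R->2, L=0; H->plug->H->R->H->L->G->refl->F->L'->E->R'->C->plug->C
Char 5 ('D'): step: R->3, L=0; D->plug->D->R->H->L->G->refl->F->L'->E->R'->C->plug->C
Char 6 ('E'): step: R->4, L=0; E->plug->E->R->H->L->G->refl->F->L'->E->R'->G->plug->G
Char 7 ('F'): step: R->5, L=0; F->plug->F->R->D->L->E->refl->H->L'->F->R'->B->plug->B
Char 8 ('F'): step: R->6, L=0; F->plug->F->R->H->L->G->refl->F->L'->E->R'->A->plug->A
Char 9 ('D'): step: R->7, L=0; D->plug->D->R->B->L->D->refl->C->L'->G->R'->E->plug->E
Char 10 ('F'): step: R->0, L->1 (L advanced); F->plug->F->R->H->L->H->refl->E->L'->D->R'->A->plug->A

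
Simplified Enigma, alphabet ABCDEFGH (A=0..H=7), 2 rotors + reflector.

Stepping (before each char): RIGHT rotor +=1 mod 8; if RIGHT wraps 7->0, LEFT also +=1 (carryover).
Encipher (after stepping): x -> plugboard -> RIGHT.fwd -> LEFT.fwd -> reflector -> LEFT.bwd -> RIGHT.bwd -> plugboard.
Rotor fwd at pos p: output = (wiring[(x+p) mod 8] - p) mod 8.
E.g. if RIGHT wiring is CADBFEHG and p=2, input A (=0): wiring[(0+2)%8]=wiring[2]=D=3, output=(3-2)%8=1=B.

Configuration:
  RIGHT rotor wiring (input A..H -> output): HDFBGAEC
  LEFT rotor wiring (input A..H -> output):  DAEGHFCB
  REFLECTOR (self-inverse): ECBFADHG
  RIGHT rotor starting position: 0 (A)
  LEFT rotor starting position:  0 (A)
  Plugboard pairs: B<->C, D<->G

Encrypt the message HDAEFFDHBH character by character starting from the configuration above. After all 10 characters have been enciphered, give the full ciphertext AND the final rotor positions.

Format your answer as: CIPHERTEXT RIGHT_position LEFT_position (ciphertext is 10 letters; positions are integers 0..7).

Char 1 ('H'): step: R->1, L=0; H->plug->H->R->G->L->C->refl->B->L'->H->R'->E->plug->E
Char 2 ('D'): step: R->2, L=0; D->plug->G->R->F->L->F->refl->D->L'->A->R'->F->plug->F
Char 3 ('A'): step: R->3, L=0; A->plug->A->R->G->L->C->refl->B->L'->H->R'->E->plug->E
Char 4 ('E'): step: R->4, L=0; E->plug->E->R->D->L->G->refl->H->L'->E->R'->B->plug->C
Char 5 ('F'): step: R->5, L=0; F->plug->F->R->A->L->D->refl->F->L'->F->R'->C->plug->B
Char 6 ('F'): step: R->6, L=0; F->plug->F->R->D->L->G->refl->H->L'->E->R'->B->plug->C
Char 7 ('D'): step: R->7, L=0; D->plug->G->R->B->L->A->refl->E->L'->C->R'->E->plug->E
Char 8 ('H'): step: R->0, L->1 (L advanced); H->plug->H->R->C->L->F->refl->D->L'->B->R'->D->plug->G
Char 9 ('B'): step: R->1, L=1; B->plug->C->R->A->L->H->refl->G->L'->D->R'->F->plug->F
Char 10 ('H'): step: R->2, L=1; H->plug->H->R->B->L->D->refl->F->L'->C->R'->E->plug->E
Final: ciphertext=EFECBCEGFE, RIGHT=2, LEFT=1

Answer: EFECBCEGFE 2 1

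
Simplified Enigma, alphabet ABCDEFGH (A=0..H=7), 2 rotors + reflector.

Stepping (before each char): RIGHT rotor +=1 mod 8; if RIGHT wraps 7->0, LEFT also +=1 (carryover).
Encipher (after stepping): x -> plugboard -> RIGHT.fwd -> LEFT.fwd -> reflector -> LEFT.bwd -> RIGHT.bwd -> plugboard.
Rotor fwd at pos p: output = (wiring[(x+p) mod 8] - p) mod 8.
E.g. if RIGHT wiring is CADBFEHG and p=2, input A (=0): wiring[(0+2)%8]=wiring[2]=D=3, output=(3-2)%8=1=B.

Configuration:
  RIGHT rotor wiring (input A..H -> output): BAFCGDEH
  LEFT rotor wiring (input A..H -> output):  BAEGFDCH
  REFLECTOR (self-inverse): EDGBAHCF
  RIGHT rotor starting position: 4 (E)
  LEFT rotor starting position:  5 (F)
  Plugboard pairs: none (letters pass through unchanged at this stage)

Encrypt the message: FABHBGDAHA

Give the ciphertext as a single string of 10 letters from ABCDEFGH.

Answer: CFAEFHHGCE

Derivation:
Char 1 ('F'): step: R->5, L=5; F->plug->F->R->A->L->G->refl->C->L'->C->R'->C->plug->C
Char 2 ('A'): step: R->6, L=5; A->plug->A->R->G->L->B->refl->D->L'->E->R'->F->plug->F
Char 3 ('B'): step: R->7, L=5; B->plug->B->R->C->L->C->refl->G->L'->A->R'->A->plug->A
Char 4 ('H'): step: R->0, L->6 (L advanced); H->plug->H->R->H->L->F->refl->H->L'->G->R'->E->plug->E
Char 5 ('B'): step: R->1, L=6; B->plug->B->R->E->L->G->refl->C->L'->D->R'->F->plug->F
Char 6 ('G'): step: R->2, L=6; G->plug->G->R->H->L->F->refl->H->L'->G->R'->H->plug->H
Char 7 ('D'): step: R->3, L=6; D->plug->D->R->B->L->B->refl->D->L'->C->R'->H->plug->H
Char 8 ('A'): step: R->4, L=6; A->plug->A->R->C->L->D->refl->B->L'->B->R'->G->plug->G
Char 9 ('H'): step: R->5, L=6; H->plug->H->R->B->L->B->refl->D->L'->C->R'->C->plug->C
Char 10 ('A'): step: R->6, L=6; A->plug->A->R->G->L->H->refl->F->L'->H->R'->E->plug->E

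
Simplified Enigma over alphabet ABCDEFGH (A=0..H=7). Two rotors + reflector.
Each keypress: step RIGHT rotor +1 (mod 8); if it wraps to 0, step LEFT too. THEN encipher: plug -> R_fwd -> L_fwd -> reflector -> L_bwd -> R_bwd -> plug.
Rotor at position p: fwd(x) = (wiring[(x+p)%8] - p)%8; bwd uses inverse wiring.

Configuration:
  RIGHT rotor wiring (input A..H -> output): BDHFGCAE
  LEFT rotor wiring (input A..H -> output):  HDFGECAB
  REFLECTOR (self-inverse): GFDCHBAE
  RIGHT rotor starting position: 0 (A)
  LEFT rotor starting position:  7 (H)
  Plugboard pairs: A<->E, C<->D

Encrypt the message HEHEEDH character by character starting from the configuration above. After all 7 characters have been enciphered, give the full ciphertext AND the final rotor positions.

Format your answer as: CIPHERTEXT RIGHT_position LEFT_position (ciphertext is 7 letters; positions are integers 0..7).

Char 1 ('H'): step: R->1, L=7; H->plug->H->R->A->L->C->refl->D->L'->G->R'->B->plug->B
Char 2 ('E'): step: R->2, L=7; E->plug->A->R->F->L->F->refl->B->L'->H->R'->G->plug->G
Char 3 ('H'): step: R->3, L=7; H->plug->H->R->E->L->H->refl->E->L'->C->R'->A->plug->E
Char 4 ('E'): step: R->4, L=7; E->plug->A->R->C->L->E->refl->H->L'->E->R'->C->plug->D
Char 5 ('E'): step: R->5, L=7; E->plug->A->R->F->L->F->refl->B->L'->H->R'->C->plug->D
Char 6 ('D'): step: R->6, L=7; D->plug->C->R->D->L->G->refl->A->L'->B->R'->E->plug->A
Char 7 ('H'): step: R->7, L=7; H->plug->H->R->B->L->A->refl->G->L'->D->R'->G->plug->G
Final: ciphertext=BGEDDAG, RIGHT=7, LEFT=7

Answer: BGEDDAG 7 7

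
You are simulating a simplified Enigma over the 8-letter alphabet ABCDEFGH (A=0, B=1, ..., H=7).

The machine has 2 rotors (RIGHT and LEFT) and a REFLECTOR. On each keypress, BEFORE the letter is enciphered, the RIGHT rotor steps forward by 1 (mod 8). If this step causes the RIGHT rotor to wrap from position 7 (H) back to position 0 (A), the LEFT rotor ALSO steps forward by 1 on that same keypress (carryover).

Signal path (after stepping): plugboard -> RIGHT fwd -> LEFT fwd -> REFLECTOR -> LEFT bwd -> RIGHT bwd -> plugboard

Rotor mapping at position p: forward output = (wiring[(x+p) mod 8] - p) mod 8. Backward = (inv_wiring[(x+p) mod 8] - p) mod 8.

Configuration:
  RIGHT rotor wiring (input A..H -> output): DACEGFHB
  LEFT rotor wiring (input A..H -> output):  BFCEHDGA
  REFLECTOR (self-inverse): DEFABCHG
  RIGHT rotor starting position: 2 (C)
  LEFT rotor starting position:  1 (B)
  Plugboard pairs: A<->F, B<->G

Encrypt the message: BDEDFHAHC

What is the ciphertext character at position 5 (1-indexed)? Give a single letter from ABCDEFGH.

Char 1 ('B'): step: R->3, L=1; B->plug->G->R->F->L->F->refl->C->L'->E->R'->D->plug->D
Char 2 ('D'): step: R->4, L=1; D->plug->D->R->F->L->F->refl->C->L'->E->R'->F->plug->A
Char 3 ('E'): step: R->5, L=1; E->plug->E->R->D->L->G->refl->H->L'->G->R'->D->plug->D
Char 4 ('D'): step: R->6, L=1; D->plug->D->R->C->L->D->refl->A->L'->H->R'->H->plug->H
Char 5 ('F'): step: R->7, L=1; F->plug->A->R->C->L->D->refl->A->L'->H->R'->F->plug->A

A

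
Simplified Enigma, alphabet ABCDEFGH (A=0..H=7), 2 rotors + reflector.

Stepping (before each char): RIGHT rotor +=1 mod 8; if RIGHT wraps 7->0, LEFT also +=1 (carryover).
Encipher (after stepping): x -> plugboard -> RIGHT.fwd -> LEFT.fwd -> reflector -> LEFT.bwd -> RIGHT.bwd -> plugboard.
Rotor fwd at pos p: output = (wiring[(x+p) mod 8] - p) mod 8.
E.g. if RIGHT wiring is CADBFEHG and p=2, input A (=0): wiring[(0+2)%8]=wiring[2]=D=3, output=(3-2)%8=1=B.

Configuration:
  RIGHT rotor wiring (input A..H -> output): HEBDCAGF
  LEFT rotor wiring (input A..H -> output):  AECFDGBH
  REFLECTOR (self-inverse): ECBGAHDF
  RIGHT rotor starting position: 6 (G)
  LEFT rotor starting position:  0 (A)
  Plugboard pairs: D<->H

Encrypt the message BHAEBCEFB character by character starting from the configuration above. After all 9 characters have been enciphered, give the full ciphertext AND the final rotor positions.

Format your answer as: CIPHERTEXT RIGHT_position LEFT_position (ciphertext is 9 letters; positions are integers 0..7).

Char 1 ('B'): step: R->7, L=0; B->plug->B->R->A->L->A->refl->E->L'->B->R'->G->plug->G
Char 2 ('H'): step: R->0, L->1 (L advanced); H->plug->D->R->D->L->C->refl->B->L'->B->R'->C->plug->C
Char 3 ('A'): step: R->1, L=1; A->plug->A->R->D->L->C->refl->B->L'->B->R'->D->plug->H
Char 4 ('E'): step: R->2, L=1; E->plug->E->R->E->L->F->refl->H->L'->H->R'->A->plug->A
Char 5 ('B'): step: R->3, L=1; B->plug->B->R->H->L->H->refl->F->L'->E->R'->F->plug->F
Char 6 ('C'): step: R->4, L=1; C->plug->C->R->C->L->E->refl->A->L'->F->R'->G->plug->G
Char 7 ('E'): step: R->5, L=1; E->plug->E->R->H->L->H->refl->F->L'->E->R'->F->plug->F
Char 8 ('F'): step: R->6, L=1; F->plug->F->R->F->L->A->refl->E->L'->C->R'->H->plug->D
Char 9 ('B'): step: R->7, L=1; B->plug->B->R->A->L->D->refl->G->L'->G->R'->A->plug->A
Final: ciphertext=GCHAFGFDA, RIGHT=7, LEFT=1

Answer: GCHAFGFDA 7 1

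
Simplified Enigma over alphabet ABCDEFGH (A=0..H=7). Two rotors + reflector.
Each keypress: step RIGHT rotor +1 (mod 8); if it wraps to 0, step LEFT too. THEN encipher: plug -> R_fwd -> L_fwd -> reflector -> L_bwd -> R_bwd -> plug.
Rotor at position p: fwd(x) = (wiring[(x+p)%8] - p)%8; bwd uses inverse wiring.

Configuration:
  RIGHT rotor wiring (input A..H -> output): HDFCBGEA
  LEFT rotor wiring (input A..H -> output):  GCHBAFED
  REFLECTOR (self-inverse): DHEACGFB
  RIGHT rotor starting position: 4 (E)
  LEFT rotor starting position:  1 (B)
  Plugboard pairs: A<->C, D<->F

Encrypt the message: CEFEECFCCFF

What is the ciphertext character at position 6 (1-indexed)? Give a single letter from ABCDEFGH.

Char 1 ('C'): step: R->5, L=1; C->plug->A->R->B->L->G->refl->F->L'->H->R'->B->plug->B
Char 2 ('E'): step: R->6, L=1; E->plug->E->R->H->L->F->refl->G->L'->B->R'->C->plug->A
Char 3 ('F'): step: R->7, L=1; F->plug->D->R->G->L->C->refl->E->L'->E->R'->C->plug->A
Char 4 ('E'): step: R->0, L->2 (L advanced); E->plug->E->R->B->L->H->refl->B->L'->F->R'->C->plug->A
Char 5 ('E'): step: R->1, L=2; E->plug->E->R->F->L->B->refl->H->L'->B->R'->C->plug->A
Char 6 ('C'): step: R->2, L=2; C->plug->A->R->D->L->D->refl->A->L'->H->R'->C->plug->A

A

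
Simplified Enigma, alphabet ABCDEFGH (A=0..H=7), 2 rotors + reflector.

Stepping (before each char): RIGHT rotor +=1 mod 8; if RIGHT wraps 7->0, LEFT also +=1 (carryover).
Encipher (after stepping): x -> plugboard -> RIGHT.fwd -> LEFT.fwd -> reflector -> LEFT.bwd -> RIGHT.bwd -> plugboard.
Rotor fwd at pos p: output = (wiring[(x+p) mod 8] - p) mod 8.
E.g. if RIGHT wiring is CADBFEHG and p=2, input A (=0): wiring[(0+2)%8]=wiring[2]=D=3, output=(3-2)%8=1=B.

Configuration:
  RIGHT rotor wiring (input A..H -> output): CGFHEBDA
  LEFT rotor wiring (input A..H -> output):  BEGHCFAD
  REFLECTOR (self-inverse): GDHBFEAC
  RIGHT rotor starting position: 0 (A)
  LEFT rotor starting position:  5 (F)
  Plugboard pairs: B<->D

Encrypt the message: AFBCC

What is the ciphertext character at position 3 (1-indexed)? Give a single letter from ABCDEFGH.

Char 1 ('A'): step: R->1, L=5; A->plug->A->R->F->L->B->refl->D->L'->B->R'->H->plug->H
Char 2 ('F'): step: R->2, L=5; F->plug->F->R->G->L->C->refl->H->L'->E->R'->H->plug->H
Char 3 ('B'): step: R->3, L=5; B->plug->D->R->A->L->A->refl->G->L'->C->R'->H->plug->H

H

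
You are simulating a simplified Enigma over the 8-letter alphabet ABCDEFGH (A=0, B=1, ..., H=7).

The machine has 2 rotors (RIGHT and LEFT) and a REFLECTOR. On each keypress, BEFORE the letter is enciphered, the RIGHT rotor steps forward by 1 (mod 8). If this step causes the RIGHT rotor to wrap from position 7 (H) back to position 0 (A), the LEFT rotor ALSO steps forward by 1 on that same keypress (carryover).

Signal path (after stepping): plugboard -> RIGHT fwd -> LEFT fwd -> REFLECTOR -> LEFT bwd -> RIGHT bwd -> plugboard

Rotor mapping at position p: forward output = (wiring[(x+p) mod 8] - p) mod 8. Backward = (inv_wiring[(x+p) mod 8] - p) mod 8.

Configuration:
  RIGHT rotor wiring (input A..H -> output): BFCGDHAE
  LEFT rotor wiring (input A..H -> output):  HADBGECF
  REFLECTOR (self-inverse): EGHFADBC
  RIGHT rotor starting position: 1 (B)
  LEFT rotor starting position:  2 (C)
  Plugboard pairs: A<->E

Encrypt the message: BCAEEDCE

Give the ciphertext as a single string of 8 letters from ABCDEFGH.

Answer: FGGDAHGG

Derivation:
Char 1 ('B'): step: R->2, L=2; B->plug->B->R->E->L->A->refl->E->L'->C->R'->F->plug->F
Char 2 ('C'): step: R->3, L=2; C->plug->C->R->E->L->A->refl->E->L'->C->R'->G->plug->G
Char 3 ('A'): step: R->4, L=2; A->plug->E->R->F->L->D->refl->F->L'->G->R'->G->plug->G
Char 4 ('E'): step: R->5, L=2; E->plug->A->R->C->L->E->refl->A->L'->E->R'->D->plug->D
Char 5 ('E'): step: R->6, L=2; E->plug->A->R->C->L->E->refl->A->L'->E->R'->E->plug->A
Char 6 ('D'): step: R->7, L=2; D->plug->D->R->D->L->C->refl->H->L'->B->R'->H->plug->H
Char 7 ('C'): step: R->0, L->3 (L advanced); C->plug->C->R->C->L->B->refl->G->L'->A->R'->G->plug->G
Char 8 ('E'): step: R->1, L=3; E->plug->A->R->E->L->C->refl->H->L'->D->R'->G->plug->G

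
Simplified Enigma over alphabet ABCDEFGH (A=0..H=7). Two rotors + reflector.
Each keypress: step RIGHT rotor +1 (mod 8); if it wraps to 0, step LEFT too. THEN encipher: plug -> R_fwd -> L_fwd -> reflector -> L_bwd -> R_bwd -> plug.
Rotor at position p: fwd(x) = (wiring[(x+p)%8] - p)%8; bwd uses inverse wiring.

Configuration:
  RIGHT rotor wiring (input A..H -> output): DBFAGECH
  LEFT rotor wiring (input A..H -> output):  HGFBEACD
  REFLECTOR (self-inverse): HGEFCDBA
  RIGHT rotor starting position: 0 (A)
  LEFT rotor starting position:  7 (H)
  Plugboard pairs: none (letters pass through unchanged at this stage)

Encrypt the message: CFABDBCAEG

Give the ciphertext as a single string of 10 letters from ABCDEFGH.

Char 1 ('C'): step: R->1, L=7; C->plug->C->R->H->L->D->refl->F->L'->F->R'->D->plug->D
Char 2 ('F'): step: R->2, L=7; F->plug->F->R->F->L->F->refl->D->L'->H->R'->H->plug->H
Char 3 ('A'): step: R->3, L=7; A->plug->A->R->F->L->F->refl->D->L'->H->R'->D->plug->D
Char 4 ('B'): step: R->4, L=7; B->plug->B->R->A->L->E->refl->C->L'->E->R'->H->plug->H
Char 5 ('D'): step: R->5, L=7; D->plug->D->R->G->L->B->refl->G->L'->D->R'->G->plug->G
Char 6 ('B'): step: R->6, L=7; B->plug->B->R->B->L->A->refl->H->L'->C->R'->F->plug->F
Char 7 ('C'): step: R->7, L=7; C->plug->C->R->C->L->H->refl->A->L'->B->R'->E->plug->E
Char 8 ('A'): step: R->0, L->0 (L advanced); A->plug->A->R->D->L->B->refl->G->L'->B->R'->B->plug->B
Char 9 ('E'): step: R->1, L=0; E->plug->E->R->D->L->B->refl->G->L'->B->R'->F->plug->F
Char 10 ('G'): step: R->2, L=0; G->plug->G->R->B->L->G->refl->B->L'->D->R'->A->plug->A

Answer: DHDHGFEBFA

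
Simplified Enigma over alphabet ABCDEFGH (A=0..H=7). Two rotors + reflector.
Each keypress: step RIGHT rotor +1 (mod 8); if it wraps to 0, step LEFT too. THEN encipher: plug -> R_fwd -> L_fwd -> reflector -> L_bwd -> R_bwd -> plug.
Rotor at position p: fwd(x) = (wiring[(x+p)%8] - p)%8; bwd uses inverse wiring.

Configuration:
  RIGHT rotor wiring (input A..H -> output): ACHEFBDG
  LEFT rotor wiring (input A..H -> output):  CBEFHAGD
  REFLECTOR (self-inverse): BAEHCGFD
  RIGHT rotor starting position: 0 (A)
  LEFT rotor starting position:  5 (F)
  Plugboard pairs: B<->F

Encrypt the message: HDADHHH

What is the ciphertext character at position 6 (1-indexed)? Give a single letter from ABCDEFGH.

Char 1 ('H'): step: R->1, L=5; H->plug->H->R->H->L->C->refl->E->L'->E->R'->D->plug->D
Char 2 ('D'): step: R->2, L=5; D->plug->D->R->H->L->C->refl->E->L'->E->R'->F->plug->B
Char 3 ('A'): step: R->3, L=5; A->plug->A->R->B->L->B->refl->A->L'->G->R'->C->plug->C
Char 4 ('D'): step: R->4, L=5; D->plug->D->R->C->L->G->refl->F->L'->D->R'->G->plug->G
Char 5 ('H'): step: R->5, L=5; H->plug->H->R->A->L->D->refl->H->L'->F->R'->E->plug->E
Char 6 ('H'): step: R->6, L=5; H->plug->H->R->D->L->F->refl->G->L'->C->R'->C->plug->C

C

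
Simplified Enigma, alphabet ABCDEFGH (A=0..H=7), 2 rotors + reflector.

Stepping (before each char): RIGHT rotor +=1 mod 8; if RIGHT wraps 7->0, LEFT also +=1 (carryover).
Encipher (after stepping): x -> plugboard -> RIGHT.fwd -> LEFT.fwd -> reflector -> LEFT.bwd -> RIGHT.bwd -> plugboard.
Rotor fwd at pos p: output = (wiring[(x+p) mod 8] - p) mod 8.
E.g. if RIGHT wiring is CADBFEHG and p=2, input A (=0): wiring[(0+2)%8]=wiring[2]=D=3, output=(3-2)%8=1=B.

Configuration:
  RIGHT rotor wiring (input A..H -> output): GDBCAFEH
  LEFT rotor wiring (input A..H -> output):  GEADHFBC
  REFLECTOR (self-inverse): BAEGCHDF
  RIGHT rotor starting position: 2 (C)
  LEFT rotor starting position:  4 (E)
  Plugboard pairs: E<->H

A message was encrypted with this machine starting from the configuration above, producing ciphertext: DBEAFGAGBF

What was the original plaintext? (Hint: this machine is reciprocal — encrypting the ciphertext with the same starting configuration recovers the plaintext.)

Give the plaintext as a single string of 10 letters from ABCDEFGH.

Char 1 ('D'): step: R->3, L=4; D->plug->D->R->B->L->B->refl->A->L'->F->R'->B->plug->B
Char 2 ('B'): step: R->4, L=4; B->plug->B->R->B->L->B->refl->A->L'->F->R'->G->plug->G
Char 3 ('E'): step: R->5, L=4; E->plug->H->R->D->L->G->refl->D->L'->A->R'->A->plug->A
Char 4 ('A'): step: R->6, L=4; A->plug->A->R->G->L->E->refl->C->L'->E->R'->F->plug->F
Char 5 ('F'): step: R->7, L=4; F->plug->F->R->B->L->B->refl->A->L'->F->R'->H->plug->E
Char 6 ('G'): step: R->0, L->5 (L advanced); G->plug->G->R->E->L->H->refl->F->L'->C->R'->D->plug->D
Char 7 ('A'): step: R->1, L=5; A->plug->A->R->C->L->F->refl->H->L'->E->R'->E->plug->H
Char 8 ('G'): step: R->2, L=5; G->plug->G->R->E->L->H->refl->F->L'->C->R'->E->plug->H
Char 9 ('B'): step: R->3, L=5; B->plug->B->R->F->L->D->refl->G->L'->G->R'->H->plug->E
Char 10 ('F'): step: R->4, L=5; F->plug->F->R->H->L->C->refl->E->L'->B->R'->B->plug->B

Answer: BGAFEDHHEB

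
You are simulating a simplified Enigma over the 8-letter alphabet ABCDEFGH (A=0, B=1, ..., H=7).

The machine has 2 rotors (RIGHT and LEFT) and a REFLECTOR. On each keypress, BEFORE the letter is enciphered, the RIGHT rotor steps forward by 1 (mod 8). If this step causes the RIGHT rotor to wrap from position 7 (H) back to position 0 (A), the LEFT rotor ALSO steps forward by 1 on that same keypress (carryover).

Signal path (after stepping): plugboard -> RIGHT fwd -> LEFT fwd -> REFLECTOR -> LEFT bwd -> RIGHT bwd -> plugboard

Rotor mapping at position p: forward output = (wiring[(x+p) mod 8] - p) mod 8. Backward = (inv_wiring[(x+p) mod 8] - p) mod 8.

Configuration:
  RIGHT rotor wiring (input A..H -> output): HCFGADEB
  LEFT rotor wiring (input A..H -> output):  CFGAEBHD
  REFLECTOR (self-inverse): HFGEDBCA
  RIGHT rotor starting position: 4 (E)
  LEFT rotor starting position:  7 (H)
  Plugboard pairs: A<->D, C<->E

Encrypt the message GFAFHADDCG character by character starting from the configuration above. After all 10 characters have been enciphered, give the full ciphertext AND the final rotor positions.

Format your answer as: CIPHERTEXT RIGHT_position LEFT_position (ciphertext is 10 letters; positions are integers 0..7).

Answer: FEDAFGCBGF 6 0

Derivation:
Char 1 ('G'): step: R->5, L=7; G->plug->G->R->B->L->D->refl->E->L'->A->R'->F->plug->F
Char 2 ('F'): step: R->6, L=7; F->plug->F->R->A->L->E->refl->D->L'->B->R'->C->plug->E
Char 3 ('A'): step: R->7, L=7; A->plug->D->R->G->L->C->refl->G->L'->C->R'->A->plug->D
Char 4 ('F'): step: R->0, L->0 (L advanced); F->plug->F->R->D->L->A->refl->H->L'->G->R'->D->plug->A
Char 5 ('H'): step: R->1, L=0; H->plug->H->R->G->L->H->refl->A->L'->D->R'->F->plug->F
Char 6 ('A'): step: R->2, L=0; A->plug->D->R->B->L->F->refl->B->L'->F->R'->G->plug->G
Char 7 ('D'): step: R->3, L=0; D->plug->A->R->D->L->A->refl->H->L'->G->R'->E->plug->C
Char 8 ('D'): step: R->4, L=0; D->plug->A->R->E->L->E->refl->D->L'->H->R'->B->plug->B
Char 9 ('C'): step: R->5, L=0; C->plug->E->R->F->L->B->refl->F->L'->B->R'->G->plug->G
Char 10 ('G'): step: R->6, L=0; G->plug->G->R->C->L->G->refl->C->L'->A->R'->F->plug->F
Final: ciphertext=FEDAFGCBGF, RIGHT=6, LEFT=0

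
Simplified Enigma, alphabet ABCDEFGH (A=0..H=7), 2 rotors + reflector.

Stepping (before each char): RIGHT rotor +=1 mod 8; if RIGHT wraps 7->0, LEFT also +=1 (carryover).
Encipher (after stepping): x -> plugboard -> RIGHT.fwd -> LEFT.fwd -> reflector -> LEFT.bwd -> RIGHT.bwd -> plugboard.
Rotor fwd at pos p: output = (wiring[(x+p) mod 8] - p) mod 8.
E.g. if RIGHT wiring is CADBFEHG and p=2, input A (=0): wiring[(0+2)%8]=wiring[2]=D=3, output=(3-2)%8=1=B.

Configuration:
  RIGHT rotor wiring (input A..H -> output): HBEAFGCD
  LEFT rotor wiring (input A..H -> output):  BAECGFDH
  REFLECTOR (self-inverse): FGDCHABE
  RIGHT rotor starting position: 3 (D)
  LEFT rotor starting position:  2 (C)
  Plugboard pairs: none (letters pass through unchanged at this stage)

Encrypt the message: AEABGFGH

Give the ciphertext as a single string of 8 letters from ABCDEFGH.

Answer: FFGHBGHB

Derivation:
Char 1 ('A'): step: R->4, L=2; A->plug->A->R->B->L->A->refl->F->L'->F->R'->F->plug->F
Char 2 ('E'): step: R->5, L=2; E->plug->E->R->E->L->B->refl->G->L'->H->R'->F->plug->F
Char 3 ('A'): step: R->6, L=2; A->plug->A->R->E->L->B->refl->G->L'->H->R'->G->plug->G
Char 4 ('B'): step: R->7, L=2; B->plug->B->R->A->L->C->refl->D->L'->D->R'->H->plug->H
Char 5 ('G'): step: R->0, L->3 (L advanced); G->plug->G->R->C->L->C->refl->D->L'->B->R'->B->plug->B
Char 6 ('F'): step: R->1, L=3; F->plug->F->R->B->L->D->refl->C->L'->C->R'->G->plug->G
Char 7 ('G'): step: R->2, L=3; G->plug->G->R->F->L->G->refl->B->L'->H->R'->H->plug->H
Char 8 ('H'): step: R->3, L=3; H->plug->H->R->B->L->D->refl->C->L'->C->R'->B->plug->B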